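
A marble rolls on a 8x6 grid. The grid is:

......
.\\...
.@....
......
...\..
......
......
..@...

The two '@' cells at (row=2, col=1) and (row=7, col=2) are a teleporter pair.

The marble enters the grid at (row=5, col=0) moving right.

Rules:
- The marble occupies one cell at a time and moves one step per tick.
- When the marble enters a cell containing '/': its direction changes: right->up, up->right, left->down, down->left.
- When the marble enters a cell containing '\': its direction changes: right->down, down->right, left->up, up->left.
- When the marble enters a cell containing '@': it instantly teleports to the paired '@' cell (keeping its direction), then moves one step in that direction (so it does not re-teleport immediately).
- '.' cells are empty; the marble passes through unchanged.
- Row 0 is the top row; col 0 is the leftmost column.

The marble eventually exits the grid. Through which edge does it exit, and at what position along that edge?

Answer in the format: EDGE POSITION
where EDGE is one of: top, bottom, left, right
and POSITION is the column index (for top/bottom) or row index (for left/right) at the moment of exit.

Answer: right 5

Derivation:
Step 1: enter (5,0), '.' pass, move right to (5,1)
Step 2: enter (5,1), '.' pass, move right to (5,2)
Step 3: enter (5,2), '.' pass, move right to (5,3)
Step 4: enter (5,3), '.' pass, move right to (5,4)
Step 5: enter (5,4), '.' pass, move right to (5,5)
Step 6: enter (5,5), '.' pass, move right to (5,6)
Step 7: at (5,6) — EXIT via right edge, pos 5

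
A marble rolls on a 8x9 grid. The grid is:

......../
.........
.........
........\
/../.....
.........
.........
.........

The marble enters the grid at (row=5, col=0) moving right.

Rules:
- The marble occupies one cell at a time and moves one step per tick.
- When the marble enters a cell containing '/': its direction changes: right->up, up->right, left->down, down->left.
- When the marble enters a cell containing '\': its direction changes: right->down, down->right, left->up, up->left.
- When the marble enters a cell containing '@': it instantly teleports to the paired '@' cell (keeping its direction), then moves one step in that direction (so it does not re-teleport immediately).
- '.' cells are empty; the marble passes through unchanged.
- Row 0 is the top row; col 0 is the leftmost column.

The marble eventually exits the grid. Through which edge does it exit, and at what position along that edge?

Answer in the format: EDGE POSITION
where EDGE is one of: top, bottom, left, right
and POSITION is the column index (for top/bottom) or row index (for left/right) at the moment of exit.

Step 1: enter (5,0), '.' pass, move right to (5,1)
Step 2: enter (5,1), '.' pass, move right to (5,2)
Step 3: enter (5,2), '.' pass, move right to (5,3)
Step 4: enter (5,3), '.' pass, move right to (5,4)
Step 5: enter (5,4), '.' pass, move right to (5,5)
Step 6: enter (5,5), '.' pass, move right to (5,6)
Step 7: enter (5,6), '.' pass, move right to (5,7)
Step 8: enter (5,7), '.' pass, move right to (5,8)
Step 9: enter (5,8), '.' pass, move right to (5,9)
Step 10: at (5,9) — EXIT via right edge, pos 5

Answer: right 5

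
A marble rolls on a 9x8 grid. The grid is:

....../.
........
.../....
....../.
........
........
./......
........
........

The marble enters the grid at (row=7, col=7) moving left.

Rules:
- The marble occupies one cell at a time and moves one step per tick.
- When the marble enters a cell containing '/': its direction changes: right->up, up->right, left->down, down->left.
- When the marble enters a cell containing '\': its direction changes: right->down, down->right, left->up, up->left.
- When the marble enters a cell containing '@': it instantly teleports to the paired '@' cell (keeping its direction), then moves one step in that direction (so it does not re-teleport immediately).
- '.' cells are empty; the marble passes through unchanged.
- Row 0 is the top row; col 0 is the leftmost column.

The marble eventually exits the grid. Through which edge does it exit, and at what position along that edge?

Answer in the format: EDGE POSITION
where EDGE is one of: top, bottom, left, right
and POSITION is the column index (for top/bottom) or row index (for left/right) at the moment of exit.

Step 1: enter (7,7), '.' pass, move left to (7,6)
Step 2: enter (7,6), '.' pass, move left to (7,5)
Step 3: enter (7,5), '.' pass, move left to (7,4)
Step 4: enter (7,4), '.' pass, move left to (7,3)
Step 5: enter (7,3), '.' pass, move left to (7,2)
Step 6: enter (7,2), '.' pass, move left to (7,1)
Step 7: enter (7,1), '.' pass, move left to (7,0)
Step 8: enter (7,0), '.' pass, move left to (7,-1)
Step 9: at (7,-1) — EXIT via left edge, pos 7

Answer: left 7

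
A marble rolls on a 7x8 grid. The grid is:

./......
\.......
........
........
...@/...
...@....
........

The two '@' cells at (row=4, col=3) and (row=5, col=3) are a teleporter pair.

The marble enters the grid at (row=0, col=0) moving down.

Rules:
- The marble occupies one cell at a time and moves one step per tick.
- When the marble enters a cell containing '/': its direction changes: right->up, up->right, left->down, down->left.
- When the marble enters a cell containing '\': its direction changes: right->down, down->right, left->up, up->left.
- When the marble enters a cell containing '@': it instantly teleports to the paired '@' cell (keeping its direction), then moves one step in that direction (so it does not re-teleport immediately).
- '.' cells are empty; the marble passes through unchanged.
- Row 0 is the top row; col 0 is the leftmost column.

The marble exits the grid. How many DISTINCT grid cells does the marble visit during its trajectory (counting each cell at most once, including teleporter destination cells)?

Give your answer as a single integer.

Answer: 9

Derivation:
Step 1: enter (0,0), '.' pass, move down to (1,0)
Step 2: enter (1,0), '\' deflects down->right, move right to (1,1)
Step 3: enter (1,1), '.' pass, move right to (1,2)
Step 4: enter (1,2), '.' pass, move right to (1,3)
Step 5: enter (1,3), '.' pass, move right to (1,4)
Step 6: enter (1,4), '.' pass, move right to (1,5)
Step 7: enter (1,5), '.' pass, move right to (1,6)
Step 8: enter (1,6), '.' pass, move right to (1,7)
Step 9: enter (1,7), '.' pass, move right to (1,8)
Step 10: at (1,8) — EXIT via right edge, pos 1
Distinct cells visited: 9 (path length 9)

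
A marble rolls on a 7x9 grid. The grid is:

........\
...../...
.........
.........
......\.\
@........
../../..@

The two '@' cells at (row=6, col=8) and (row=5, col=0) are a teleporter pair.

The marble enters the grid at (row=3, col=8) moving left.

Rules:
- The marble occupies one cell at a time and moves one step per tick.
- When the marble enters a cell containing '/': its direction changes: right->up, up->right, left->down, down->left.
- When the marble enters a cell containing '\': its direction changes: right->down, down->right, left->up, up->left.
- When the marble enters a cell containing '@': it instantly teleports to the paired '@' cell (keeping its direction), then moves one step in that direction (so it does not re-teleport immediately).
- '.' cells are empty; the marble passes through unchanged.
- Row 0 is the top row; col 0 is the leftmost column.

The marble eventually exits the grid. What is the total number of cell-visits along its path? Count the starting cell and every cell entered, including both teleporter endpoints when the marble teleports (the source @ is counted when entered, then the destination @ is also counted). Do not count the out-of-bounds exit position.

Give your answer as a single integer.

Step 1: enter (3,8), '.' pass, move left to (3,7)
Step 2: enter (3,7), '.' pass, move left to (3,6)
Step 3: enter (3,6), '.' pass, move left to (3,5)
Step 4: enter (3,5), '.' pass, move left to (3,4)
Step 5: enter (3,4), '.' pass, move left to (3,3)
Step 6: enter (3,3), '.' pass, move left to (3,2)
Step 7: enter (3,2), '.' pass, move left to (3,1)
Step 8: enter (3,1), '.' pass, move left to (3,0)
Step 9: enter (3,0), '.' pass, move left to (3,-1)
Step 10: at (3,-1) — EXIT via left edge, pos 3
Path length (cell visits): 9

Answer: 9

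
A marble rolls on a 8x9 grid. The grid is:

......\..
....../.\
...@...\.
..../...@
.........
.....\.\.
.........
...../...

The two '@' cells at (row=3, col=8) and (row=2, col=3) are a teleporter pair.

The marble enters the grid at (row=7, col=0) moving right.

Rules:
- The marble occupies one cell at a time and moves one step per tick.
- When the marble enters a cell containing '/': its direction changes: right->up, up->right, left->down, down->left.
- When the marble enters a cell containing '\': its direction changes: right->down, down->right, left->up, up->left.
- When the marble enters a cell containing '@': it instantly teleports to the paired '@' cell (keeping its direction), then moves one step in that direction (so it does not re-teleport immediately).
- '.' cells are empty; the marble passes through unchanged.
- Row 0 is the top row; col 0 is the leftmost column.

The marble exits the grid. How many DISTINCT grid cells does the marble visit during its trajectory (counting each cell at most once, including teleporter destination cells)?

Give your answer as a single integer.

Answer: 13

Derivation:
Step 1: enter (7,0), '.' pass, move right to (7,1)
Step 2: enter (7,1), '.' pass, move right to (7,2)
Step 3: enter (7,2), '.' pass, move right to (7,3)
Step 4: enter (7,3), '.' pass, move right to (7,4)
Step 5: enter (7,4), '.' pass, move right to (7,5)
Step 6: enter (7,5), '/' deflects right->up, move up to (6,5)
Step 7: enter (6,5), '.' pass, move up to (5,5)
Step 8: enter (5,5), '\' deflects up->left, move left to (5,4)
Step 9: enter (5,4), '.' pass, move left to (5,3)
Step 10: enter (5,3), '.' pass, move left to (5,2)
Step 11: enter (5,2), '.' pass, move left to (5,1)
Step 12: enter (5,1), '.' pass, move left to (5,0)
Step 13: enter (5,0), '.' pass, move left to (5,-1)
Step 14: at (5,-1) — EXIT via left edge, pos 5
Distinct cells visited: 13 (path length 13)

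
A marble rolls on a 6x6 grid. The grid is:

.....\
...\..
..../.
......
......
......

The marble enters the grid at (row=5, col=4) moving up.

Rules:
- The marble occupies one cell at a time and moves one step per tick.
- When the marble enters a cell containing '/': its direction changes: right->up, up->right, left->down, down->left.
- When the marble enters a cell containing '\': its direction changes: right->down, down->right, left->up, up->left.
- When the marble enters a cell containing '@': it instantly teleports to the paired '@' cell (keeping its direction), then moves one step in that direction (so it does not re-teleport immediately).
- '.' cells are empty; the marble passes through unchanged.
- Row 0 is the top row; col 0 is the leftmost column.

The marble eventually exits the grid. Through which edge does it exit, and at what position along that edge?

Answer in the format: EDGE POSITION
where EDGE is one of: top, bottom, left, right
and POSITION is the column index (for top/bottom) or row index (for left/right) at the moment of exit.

Step 1: enter (5,4), '.' pass, move up to (4,4)
Step 2: enter (4,4), '.' pass, move up to (3,4)
Step 3: enter (3,4), '.' pass, move up to (2,4)
Step 4: enter (2,4), '/' deflects up->right, move right to (2,5)
Step 5: enter (2,5), '.' pass, move right to (2,6)
Step 6: at (2,6) — EXIT via right edge, pos 2

Answer: right 2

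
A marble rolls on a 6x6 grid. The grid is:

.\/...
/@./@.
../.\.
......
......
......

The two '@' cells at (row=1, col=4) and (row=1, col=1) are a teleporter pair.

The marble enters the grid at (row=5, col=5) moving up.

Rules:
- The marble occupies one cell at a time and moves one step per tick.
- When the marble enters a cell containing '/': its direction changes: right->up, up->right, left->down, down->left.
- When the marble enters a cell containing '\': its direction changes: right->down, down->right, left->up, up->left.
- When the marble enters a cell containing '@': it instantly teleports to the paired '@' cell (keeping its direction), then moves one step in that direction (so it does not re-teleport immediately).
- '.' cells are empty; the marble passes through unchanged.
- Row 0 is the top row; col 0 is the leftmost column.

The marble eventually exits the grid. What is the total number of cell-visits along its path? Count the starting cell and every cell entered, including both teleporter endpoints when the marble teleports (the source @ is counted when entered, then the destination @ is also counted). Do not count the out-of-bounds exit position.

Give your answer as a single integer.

Step 1: enter (5,5), '.' pass, move up to (4,5)
Step 2: enter (4,5), '.' pass, move up to (3,5)
Step 3: enter (3,5), '.' pass, move up to (2,5)
Step 4: enter (2,5), '.' pass, move up to (1,5)
Step 5: enter (1,5), '.' pass, move up to (0,5)
Step 6: enter (0,5), '.' pass, move up to (-1,5)
Step 7: at (-1,5) — EXIT via top edge, pos 5
Path length (cell visits): 6

Answer: 6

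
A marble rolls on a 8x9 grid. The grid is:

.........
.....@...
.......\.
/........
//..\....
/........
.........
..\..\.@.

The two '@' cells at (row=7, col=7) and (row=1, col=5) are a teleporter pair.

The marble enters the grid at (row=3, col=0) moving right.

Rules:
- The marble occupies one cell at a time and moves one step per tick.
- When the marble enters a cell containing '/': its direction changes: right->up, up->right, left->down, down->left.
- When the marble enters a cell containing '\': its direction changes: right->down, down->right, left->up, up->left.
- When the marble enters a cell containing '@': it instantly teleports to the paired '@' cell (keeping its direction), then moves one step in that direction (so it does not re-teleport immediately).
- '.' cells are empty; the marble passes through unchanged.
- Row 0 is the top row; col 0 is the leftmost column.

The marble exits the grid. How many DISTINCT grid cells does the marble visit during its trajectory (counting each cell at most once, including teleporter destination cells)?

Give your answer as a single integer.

Answer: 4

Derivation:
Step 1: enter (3,0), '/' deflects right->up, move up to (2,0)
Step 2: enter (2,0), '.' pass, move up to (1,0)
Step 3: enter (1,0), '.' pass, move up to (0,0)
Step 4: enter (0,0), '.' pass, move up to (-1,0)
Step 5: at (-1,0) — EXIT via top edge, pos 0
Distinct cells visited: 4 (path length 4)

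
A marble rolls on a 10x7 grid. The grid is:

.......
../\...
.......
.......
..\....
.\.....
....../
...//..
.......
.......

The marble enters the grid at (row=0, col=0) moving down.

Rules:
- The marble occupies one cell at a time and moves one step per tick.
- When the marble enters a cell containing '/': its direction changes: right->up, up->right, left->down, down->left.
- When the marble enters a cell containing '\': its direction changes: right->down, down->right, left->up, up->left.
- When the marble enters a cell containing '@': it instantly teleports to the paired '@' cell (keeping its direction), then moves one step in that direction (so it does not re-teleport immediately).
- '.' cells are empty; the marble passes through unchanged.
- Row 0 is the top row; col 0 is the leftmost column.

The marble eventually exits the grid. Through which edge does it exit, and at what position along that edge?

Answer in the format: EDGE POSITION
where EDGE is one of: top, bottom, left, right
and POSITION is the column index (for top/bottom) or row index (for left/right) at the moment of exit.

Step 1: enter (0,0), '.' pass, move down to (1,0)
Step 2: enter (1,0), '.' pass, move down to (2,0)
Step 3: enter (2,0), '.' pass, move down to (3,0)
Step 4: enter (3,0), '.' pass, move down to (4,0)
Step 5: enter (4,0), '.' pass, move down to (5,0)
Step 6: enter (5,0), '.' pass, move down to (6,0)
Step 7: enter (6,0), '.' pass, move down to (7,0)
Step 8: enter (7,0), '.' pass, move down to (8,0)
Step 9: enter (8,0), '.' pass, move down to (9,0)
Step 10: enter (9,0), '.' pass, move down to (10,0)
Step 11: at (10,0) — EXIT via bottom edge, pos 0

Answer: bottom 0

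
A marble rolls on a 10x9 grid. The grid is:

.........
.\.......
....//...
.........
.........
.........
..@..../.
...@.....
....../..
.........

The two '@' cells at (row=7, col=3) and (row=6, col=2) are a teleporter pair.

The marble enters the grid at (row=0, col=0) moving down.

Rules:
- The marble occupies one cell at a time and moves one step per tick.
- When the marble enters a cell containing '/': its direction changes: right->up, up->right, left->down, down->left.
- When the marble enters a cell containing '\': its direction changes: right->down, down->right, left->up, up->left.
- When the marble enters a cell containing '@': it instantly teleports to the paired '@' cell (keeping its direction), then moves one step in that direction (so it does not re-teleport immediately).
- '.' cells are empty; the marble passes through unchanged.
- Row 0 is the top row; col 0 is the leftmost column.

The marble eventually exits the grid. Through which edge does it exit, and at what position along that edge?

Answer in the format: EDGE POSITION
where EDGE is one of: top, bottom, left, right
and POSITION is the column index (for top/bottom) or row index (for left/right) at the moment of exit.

Step 1: enter (0,0), '.' pass, move down to (1,0)
Step 2: enter (1,0), '.' pass, move down to (2,0)
Step 3: enter (2,0), '.' pass, move down to (3,0)
Step 4: enter (3,0), '.' pass, move down to (4,0)
Step 5: enter (4,0), '.' pass, move down to (5,0)
Step 6: enter (5,0), '.' pass, move down to (6,0)
Step 7: enter (6,0), '.' pass, move down to (7,0)
Step 8: enter (7,0), '.' pass, move down to (8,0)
Step 9: enter (8,0), '.' pass, move down to (9,0)
Step 10: enter (9,0), '.' pass, move down to (10,0)
Step 11: at (10,0) — EXIT via bottom edge, pos 0

Answer: bottom 0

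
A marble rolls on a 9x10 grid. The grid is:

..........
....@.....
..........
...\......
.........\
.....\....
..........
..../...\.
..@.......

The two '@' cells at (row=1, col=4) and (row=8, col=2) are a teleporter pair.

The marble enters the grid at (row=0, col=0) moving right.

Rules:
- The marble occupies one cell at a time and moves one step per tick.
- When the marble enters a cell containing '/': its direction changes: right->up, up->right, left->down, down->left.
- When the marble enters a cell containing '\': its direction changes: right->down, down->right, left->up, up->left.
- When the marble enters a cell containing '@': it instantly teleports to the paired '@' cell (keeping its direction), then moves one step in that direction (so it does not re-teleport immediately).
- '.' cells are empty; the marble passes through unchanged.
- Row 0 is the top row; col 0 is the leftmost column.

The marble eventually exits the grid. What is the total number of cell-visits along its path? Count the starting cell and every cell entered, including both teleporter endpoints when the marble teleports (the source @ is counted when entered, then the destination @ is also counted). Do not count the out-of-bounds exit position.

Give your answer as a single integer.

Answer: 10

Derivation:
Step 1: enter (0,0), '.' pass, move right to (0,1)
Step 2: enter (0,1), '.' pass, move right to (0,2)
Step 3: enter (0,2), '.' pass, move right to (0,3)
Step 4: enter (0,3), '.' pass, move right to (0,4)
Step 5: enter (0,4), '.' pass, move right to (0,5)
Step 6: enter (0,5), '.' pass, move right to (0,6)
Step 7: enter (0,6), '.' pass, move right to (0,7)
Step 8: enter (0,7), '.' pass, move right to (0,8)
Step 9: enter (0,8), '.' pass, move right to (0,9)
Step 10: enter (0,9), '.' pass, move right to (0,10)
Step 11: at (0,10) — EXIT via right edge, pos 0
Path length (cell visits): 10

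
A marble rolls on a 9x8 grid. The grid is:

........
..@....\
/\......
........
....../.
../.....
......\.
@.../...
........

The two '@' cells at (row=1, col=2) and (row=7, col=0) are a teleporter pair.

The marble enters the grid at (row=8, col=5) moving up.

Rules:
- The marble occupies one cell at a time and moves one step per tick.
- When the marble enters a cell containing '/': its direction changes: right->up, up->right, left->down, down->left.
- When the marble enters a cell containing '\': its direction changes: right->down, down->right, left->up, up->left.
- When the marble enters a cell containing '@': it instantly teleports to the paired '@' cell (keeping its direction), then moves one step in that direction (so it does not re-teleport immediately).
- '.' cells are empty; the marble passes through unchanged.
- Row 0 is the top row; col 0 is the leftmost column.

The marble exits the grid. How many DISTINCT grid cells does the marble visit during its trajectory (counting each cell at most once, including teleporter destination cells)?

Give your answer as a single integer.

Answer: 9

Derivation:
Step 1: enter (8,5), '.' pass, move up to (7,5)
Step 2: enter (7,5), '.' pass, move up to (6,5)
Step 3: enter (6,5), '.' pass, move up to (5,5)
Step 4: enter (5,5), '.' pass, move up to (4,5)
Step 5: enter (4,5), '.' pass, move up to (3,5)
Step 6: enter (3,5), '.' pass, move up to (2,5)
Step 7: enter (2,5), '.' pass, move up to (1,5)
Step 8: enter (1,5), '.' pass, move up to (0,5)
Step 9: enter (0,5), '.' pass, move up to (-1,5)
Step 10: at (-1,5) — EXIT via top edge, pos 5
Distinct cells visited: 9 (path length 9)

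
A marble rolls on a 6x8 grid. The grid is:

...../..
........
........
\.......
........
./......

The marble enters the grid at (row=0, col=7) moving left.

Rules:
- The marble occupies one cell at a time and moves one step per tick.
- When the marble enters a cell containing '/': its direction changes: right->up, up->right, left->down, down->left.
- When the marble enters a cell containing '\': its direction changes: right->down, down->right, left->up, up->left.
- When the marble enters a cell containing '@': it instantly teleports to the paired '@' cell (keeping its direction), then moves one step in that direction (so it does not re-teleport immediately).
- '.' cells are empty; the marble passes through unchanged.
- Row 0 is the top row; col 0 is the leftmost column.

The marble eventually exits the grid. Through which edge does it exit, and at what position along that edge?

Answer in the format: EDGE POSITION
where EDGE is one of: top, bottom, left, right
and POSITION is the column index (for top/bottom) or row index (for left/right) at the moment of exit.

Step 1: enter (0,7), '.' pass, move left to (0,6)
Step 2: enter (0,6), '.' pass, move left to (0,5)
Step 3: enter (0,5), '/' deflects left->down, move down to (1,5)
Step 4: enter (1,5), '.' pass, move down to (2,5)
Step 5: enter (2,5), '.' pass, move down to (3,5)
Step 6: enter (3,5), '.' pass, move down to (4,5)
Step 7: enter (4,5), '.' pass, move down to (5,5)
Step 8: enter (5,5), '.' pass, move down to (6,5)
Step 9: at (6,5) — EXIT via bottom edge, pos 5

Answer: bottom 5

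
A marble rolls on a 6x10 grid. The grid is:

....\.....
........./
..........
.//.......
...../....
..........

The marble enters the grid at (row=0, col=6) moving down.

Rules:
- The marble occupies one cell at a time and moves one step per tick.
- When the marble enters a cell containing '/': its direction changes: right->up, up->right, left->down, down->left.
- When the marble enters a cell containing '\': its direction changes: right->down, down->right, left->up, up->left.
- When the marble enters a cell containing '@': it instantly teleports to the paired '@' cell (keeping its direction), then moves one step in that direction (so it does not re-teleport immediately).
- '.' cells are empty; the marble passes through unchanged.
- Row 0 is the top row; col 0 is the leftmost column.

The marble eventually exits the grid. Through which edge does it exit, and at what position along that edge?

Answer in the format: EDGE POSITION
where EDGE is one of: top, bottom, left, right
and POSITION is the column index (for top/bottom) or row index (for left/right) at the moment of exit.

Answer: bottom 6

Derivation:
Step 1: enter (0,6), '.' pass, move down to (1,6)
Step 2: enter (1,6), '.' pass, move down to (2,6)
Step 3: enter (2,6), '.' pass, move down to (3,6)
Step 4: enter (3,6), '.' pass, move down to (4,6)
Step 5: enter (4,6), '.' pass, move down to (5,6)
Step 6: enter (5,6), '.' pass, move down to (6,6)
Step 7: at (6,6) — EXIT via bottom edge, pos 6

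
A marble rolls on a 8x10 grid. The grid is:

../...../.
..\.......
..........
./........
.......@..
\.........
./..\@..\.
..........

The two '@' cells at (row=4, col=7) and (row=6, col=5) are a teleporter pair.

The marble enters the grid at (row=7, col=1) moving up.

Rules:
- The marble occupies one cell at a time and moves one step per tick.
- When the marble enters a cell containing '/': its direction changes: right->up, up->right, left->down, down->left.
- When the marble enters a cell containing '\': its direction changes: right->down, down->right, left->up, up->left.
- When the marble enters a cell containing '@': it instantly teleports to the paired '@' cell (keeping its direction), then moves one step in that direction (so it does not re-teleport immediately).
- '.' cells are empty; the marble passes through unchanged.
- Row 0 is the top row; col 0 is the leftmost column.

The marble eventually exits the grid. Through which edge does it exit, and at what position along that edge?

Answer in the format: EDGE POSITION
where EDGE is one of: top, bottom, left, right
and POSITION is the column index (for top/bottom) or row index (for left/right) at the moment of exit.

Step 1: enter (7,1), '.' pass, move up to (6,1)
Step 2: enter (6,1), '/' deflects up->right, move right to (6,2)
Step 3: enter (6,2), '.' pass, move right to (6,3)
Step 4: enter (6,3), '.' pass, move right to (6,4)
Step 5: enter (6,4), '\' deflects right->down, move down to (7,4)
Step 6: enter (7,4), '.' pass, move down to (8,4)
Step 7: at (8,4) — EXIT via bottom edge, pos 4

Answer: bottom 4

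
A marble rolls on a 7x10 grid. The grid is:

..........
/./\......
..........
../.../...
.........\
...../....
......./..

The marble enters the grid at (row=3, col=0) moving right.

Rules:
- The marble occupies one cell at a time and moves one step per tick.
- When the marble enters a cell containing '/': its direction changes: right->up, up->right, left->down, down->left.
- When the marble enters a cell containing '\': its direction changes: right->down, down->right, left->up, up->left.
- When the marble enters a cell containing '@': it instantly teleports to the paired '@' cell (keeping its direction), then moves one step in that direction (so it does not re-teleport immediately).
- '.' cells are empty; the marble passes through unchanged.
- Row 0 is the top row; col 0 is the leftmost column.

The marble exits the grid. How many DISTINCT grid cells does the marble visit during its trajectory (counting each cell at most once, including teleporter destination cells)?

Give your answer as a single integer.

Answer: 11

Derivation:
Step 1: enter (3,0), '.' pass, move right to (3,1)
Step 2: enter (3,1), '.' pass, move right to (3,2)
Step 3: enter (3,2), '/' deflects right->up, move up to (2,2)
Step 4: enter (2,2), '.' pass, move up to (1,2)
Step 5: enter (1,2), '/' deflects up->right, move right to (1,3)
Step 6: enter (1,3), '\' deflects right->down, move down to (2,3)
Step 7: enter (2,3), '.' pass, move down to (3,3)
Step 8: enter (3,3), '.' pass, move down to (4,3)
Step 9: enter (4,3), '.' pass, move down to (5,3)
Step 10: enter (5,3), '.' pass, move down to (6,3)
Step 11: enter (6,3), '.' pass, move down to (7,3)
Step 12: at (7,3) — EXIT via bottom edge, pos 3
Distinct cells visited: 11 (path length 11)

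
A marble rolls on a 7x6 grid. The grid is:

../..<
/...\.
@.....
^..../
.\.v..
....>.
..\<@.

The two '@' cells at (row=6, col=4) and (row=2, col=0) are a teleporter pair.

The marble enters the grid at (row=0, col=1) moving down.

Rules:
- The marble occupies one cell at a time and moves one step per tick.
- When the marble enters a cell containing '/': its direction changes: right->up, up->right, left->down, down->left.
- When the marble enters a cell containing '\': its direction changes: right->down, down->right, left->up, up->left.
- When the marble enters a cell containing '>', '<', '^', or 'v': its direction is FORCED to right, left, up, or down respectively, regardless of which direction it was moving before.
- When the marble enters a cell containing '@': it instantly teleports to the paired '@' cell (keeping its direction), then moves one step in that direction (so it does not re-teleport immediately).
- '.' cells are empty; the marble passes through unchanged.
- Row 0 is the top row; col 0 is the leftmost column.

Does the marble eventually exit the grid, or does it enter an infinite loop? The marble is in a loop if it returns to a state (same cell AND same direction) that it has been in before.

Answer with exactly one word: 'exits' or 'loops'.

Answer: loops

Derivation:
Step 1: enter (0,1), '.' pass, move down to (1,1)
Step 2: enter (1,1), '.' pass, move down to (2,1)
Step 3: enter (2,1), '.' pass, move down to (3,1)
Step 4: enter (3,1), '.' pass, move down to (4,1)
Step 5: enter (4,1), '\' deflects down->right, move right to (4,2)
Step 6: enter (4,2), '.' pass, move right to (4,3)
Step 7: enter (4,3), 'v' forces right->down, move down to (5,3)
Step 8: enter (5,3), '.' pass, move down to (6,3)
Step 9: enter (6,3), '<' forces down->left, move left to (6,2)
Step 10: enter (6,2), '\' deflects left->up, move up to (5,2)
Step 11: enter (5,2), '.' pass, move up to (4,2)
Step 12: enter (4,2), '.' pass, move up to (3,2)
Step 13: enter (3,2), '.' pass, move up to (2,2)
Step 14: enter (2,2), '.' pass, move up to (1,2)
Step 15: enter (1,2), '.' pass, move up to (0,2)
Step 16: enter (0,2), '/' deflects up->right, move right to (0,3)
Step 17: enter (0,3), '.' pass, move right to (0,4)
Step 18: enter (0,4), '.' pass, move right to (0,5)
Step 19: enter (0,5), '<' forces right->left, move left to (0,4)
Step 20: enter (0,4), '.' pass, move left to (0,3)
Step 21: enter (0,3), '.' pass, move left to (0,2)
Step 22: enter (0,2), '/' deflects left->down, move down to (1,2)
Step 23: enter (1,2), '.' pass, move down to (2,2)
Step 24: enter (2,2), '.' pass, move down to (3,2)
Step 25: enter (3,2), '.' pass, move down to (4,2)
Step 26: enter (4,2), '.' pass, move down to (5,2)
Step 27: enter (5,2), '.' pass, move down to (6,2)
Step 28: enter (6,2), '\' deflects down->right, move right to (6,3)
Step 29: enter (6,3), '<' forces right->left, move left to (6,2)
Step 30: at (6,2) dir=left — LOOP DETECTED (seen before)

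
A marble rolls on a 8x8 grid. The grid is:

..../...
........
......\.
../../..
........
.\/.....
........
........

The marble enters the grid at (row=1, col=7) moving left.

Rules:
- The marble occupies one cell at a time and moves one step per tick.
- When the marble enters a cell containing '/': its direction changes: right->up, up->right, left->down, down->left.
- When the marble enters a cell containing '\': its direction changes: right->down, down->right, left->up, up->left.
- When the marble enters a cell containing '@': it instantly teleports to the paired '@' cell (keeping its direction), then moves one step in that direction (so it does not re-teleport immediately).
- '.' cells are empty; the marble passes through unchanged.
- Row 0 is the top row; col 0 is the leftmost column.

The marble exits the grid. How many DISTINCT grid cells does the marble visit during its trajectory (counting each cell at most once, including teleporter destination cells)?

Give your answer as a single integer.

Step 1: enter (1,7), '.' pass, move left to (1,6)
Step 2: enter (1,6), '.' pass, move left to (1,5)
Step 3: enter (1,5), '.' pass, move left to (1,4)
Step 4: enter (1,4), '.' pass, move left to (1,3)
Step 5: enter (1,3), '.' pass, move left to (1,2)
Step 6: enter (1,2), '.' pass, move left to (1,1)
Step 7: enter (1,1), '.' pass, move left to (1,0)
Step 8: enter (1,0), '.' pass, move left to (1,-1)
Step 9: at (1,-1) — EXIT via left edge, pos 1
Distinct cells visited: 8 (path length 8)

Answer: 8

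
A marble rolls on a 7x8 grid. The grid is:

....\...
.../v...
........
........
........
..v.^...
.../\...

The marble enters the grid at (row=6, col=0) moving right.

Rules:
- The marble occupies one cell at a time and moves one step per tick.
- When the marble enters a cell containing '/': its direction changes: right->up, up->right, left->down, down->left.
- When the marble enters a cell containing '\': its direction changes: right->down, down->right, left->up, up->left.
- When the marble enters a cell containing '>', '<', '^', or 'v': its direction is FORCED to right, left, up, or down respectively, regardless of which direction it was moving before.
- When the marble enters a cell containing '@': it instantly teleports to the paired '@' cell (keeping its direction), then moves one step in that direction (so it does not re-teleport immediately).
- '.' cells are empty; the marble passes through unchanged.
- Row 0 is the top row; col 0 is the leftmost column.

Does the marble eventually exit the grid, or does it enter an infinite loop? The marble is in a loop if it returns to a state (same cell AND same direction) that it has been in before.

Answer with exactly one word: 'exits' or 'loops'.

Answer: loops

Derivation:
Step 1: enter (6,0), '.' pass, move right to (6,1)
Step 2: enter (6,1), '.' pass, move right to (6,2)
Step 3: enter (6,2), '.' pass, move right to (6,3)
Step 4: enter (6,3), '/' deflects right->up, move up to (5,3)
Step 5: enter (5,3), '.' pass, move up to (4,3)
Step 6: enter (4,3), '.' pass, move up to (3,3)
Step 7: enter (3,3), '.' pass, move up to (2,3)
Step 8: enter (2,3), '.' pass, move up to (1,3)
Step 9: enter (1,3), '/' deflects up->right, move right to (1,4)
Step 10: enter (1,4), 'v' forces right->down, move down to (2,4)
Step 11: enter (2,4), '.' pass, move down to (3,4)
Step 12: enter (3,4), '.' pass, move down to (4,4)
Step 13: enter (4,4), '.' pass, move down to (5,4)
Step 14: enter (5,4), '^' forces down->up, move up to (4,4)
Step 15: enter (4,4), '.' pass, move up to (3,4)
Step 16: enter (3,4), '.' pass, move up to (2,4)
Step 17: enter (2,4), '.' pass, move up to (1,4)
Step 18: enter (1,4), 'v' forces up->down, move down to (2,4)
Step 19: at (2,4) dir=down — LOOP DETECTED (seen before)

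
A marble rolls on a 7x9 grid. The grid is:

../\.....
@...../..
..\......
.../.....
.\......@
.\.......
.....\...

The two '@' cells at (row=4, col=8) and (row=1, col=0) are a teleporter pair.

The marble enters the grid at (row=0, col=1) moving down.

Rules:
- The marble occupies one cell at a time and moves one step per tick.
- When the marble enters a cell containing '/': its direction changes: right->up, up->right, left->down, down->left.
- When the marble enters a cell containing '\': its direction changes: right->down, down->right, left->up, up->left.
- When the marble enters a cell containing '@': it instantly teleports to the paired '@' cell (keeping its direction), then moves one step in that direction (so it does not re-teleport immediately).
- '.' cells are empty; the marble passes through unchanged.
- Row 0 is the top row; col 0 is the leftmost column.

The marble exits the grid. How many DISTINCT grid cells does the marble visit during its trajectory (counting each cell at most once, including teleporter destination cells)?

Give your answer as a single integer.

Step 1: enter (0,1), '.' pass, move down to (1,1)
Step 2: enter (1,1), '.' pass, move down to (2,1)
Step 3: enter (2,1), '.' pass, move down to (3,1)
Step 4: enter (3,1), '.' pass, move down to (4,1)
Step 5: enter (4,1), '\' deflects down->right, move right to (4,2)
Step 6: enter (4,2), '.' pass, move right to (4,3)
Step 7: enter (4,3), '.' pass, move right to (4,4)
Step 8: enter (4,4), '.' pass, move right to (4,5)
Step 9: enter (4,5), '.' pass, move right to (4,6)
Step 10: enter (4,6), '.' pass, move right to (4,7)
Step 11: enter (4,7), '.' pass, move right to (4,8)
Step 12: enter (4,8), '@' teleport (4,8)->(1,0), also enter (1,0), move right to (1,1)
Step 13: enter (1,1), '.' pass, move right to (1,2)
Step 14: enter (1,2), '.' pass, move right to (1,3)
Step 15: enter (1,3), '.' pass, move right to (1,4)
Step 16: enter (1,4), '.' pass, move right to (1,5)
Step 17: enter (1,5), '.' pass, move right to (1,6)
Step 18: enter (1,6), '/' deflects right->up, move up to (0,6)
Step 19: enter (0,6), '.' pass, move up to (-1,6)
Step 20: at (-1,6) — EXIT via top edge, pos 6
Distinct cells visited: 19 (path length 20)

Answer: 19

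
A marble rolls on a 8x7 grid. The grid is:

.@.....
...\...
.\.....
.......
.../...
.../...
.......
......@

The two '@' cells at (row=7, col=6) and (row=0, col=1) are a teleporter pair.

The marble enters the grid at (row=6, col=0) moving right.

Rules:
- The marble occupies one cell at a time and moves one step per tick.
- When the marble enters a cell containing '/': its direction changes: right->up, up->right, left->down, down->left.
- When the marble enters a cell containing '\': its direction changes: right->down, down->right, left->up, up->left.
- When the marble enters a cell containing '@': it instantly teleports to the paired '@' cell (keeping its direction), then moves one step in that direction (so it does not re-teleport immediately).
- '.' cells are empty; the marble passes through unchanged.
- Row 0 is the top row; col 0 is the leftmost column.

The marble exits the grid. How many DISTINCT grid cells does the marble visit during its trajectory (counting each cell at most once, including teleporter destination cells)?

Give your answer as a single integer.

Step 1: enter (6,0), '.' pass, move right to (6,1)
Step 2: enter (6,1), '.' pass, move right to (6,2)
Step 3: enter (6,2), '.' pass, move right to (6,3)
Step 4: enter (6,3), '.' pass, move right to (6,4)
Step 5: enter (6,4), '.' pass, move right to (6,5)
Step 6: enter (6,5), '.' pass, move right to (6,6)
Step 7: enter (6,6), '.' pass, move right to (6,7)
Step 8: at (6,7) — EXIT via right edge, pos 6
Distinct cells visited: 7 (path length 7)

Answer: 7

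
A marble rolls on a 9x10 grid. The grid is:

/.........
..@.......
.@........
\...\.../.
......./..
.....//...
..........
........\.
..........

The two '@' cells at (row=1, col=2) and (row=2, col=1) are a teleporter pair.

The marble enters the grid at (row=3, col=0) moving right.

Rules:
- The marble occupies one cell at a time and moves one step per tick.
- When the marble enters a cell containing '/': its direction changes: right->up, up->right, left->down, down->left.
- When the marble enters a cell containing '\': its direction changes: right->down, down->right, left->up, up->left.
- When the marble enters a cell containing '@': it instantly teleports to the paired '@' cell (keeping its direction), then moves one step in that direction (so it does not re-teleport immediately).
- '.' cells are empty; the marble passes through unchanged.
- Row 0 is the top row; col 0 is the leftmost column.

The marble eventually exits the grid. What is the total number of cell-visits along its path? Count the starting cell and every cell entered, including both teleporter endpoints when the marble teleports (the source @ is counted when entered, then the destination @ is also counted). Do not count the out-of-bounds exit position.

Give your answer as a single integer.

Step 1: enter (3,0), '\' deflects right->down, move down to (4,0)
Step 2: enter (4,0), '.' pass, move down to (5,0)
Step 3: enter (5,0), '.' pass, move down to (6,0)
Step 4: enter (6,0), '.' pass, move down to (7,0)
Step 5: enter (7,0), '.' pass, move down to (8,0)
Step 6: enter (8,0), '.' pass, move down to (9,0)
Step 7: at (9,0) — EXIT via bottom edge, pos 0
Path length (cell visits): 6

Answer: 6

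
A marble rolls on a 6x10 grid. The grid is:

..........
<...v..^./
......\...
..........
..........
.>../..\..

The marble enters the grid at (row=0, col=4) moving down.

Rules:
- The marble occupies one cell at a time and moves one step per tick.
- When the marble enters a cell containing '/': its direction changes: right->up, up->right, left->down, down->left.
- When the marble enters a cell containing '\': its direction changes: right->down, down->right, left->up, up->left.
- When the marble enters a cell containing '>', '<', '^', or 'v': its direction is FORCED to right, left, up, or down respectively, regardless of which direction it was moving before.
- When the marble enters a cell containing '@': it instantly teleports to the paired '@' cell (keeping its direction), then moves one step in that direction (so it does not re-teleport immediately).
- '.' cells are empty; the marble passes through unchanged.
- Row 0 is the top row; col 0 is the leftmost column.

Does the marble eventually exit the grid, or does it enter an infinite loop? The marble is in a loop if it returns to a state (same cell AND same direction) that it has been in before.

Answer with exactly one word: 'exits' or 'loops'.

Answer: loops

Derivation:
Step 1: enter (0,4), '.' pass, move down to (1,4)
Step 2: enter (1,4), 'v' forces down->down, move down to (2,4)
Step 3: enter (2,4), '.' pass, move down to (3,4)
Step 4: enter (3,4), '.' pass, move down to (4,4)
Step 5: enter (4,4), '.' pass, move down to (5,4)
Step 6: enter (5,4), '/' deflects down->left, move left to (5,3)
Step 7: enter (5,3), '.' pass, move left to (5,2)
Step 8: enter (5,2), '.' pass, move left to (5,1)
Step 9: enter (5,1), '>' forces left->right, move right to (5,2)
Step 10: enter (5,2), '.' pass, move right to (5,3)
Step 11: enter (5,3), '.' pass, move right to (5,4)
Step 12: enter (5,4), '/' deflects right->up, move up to (4,4)
Step 13: enter (4,4), '.' pass, move up to (3,4)
Step 14: enter (3,4), '.' pass, move up to (2,4)
Step 15: enter (2,4), '.' pass, move up to (1,4)
Step 16: enter (1,4), 'v' forces up->down, move down to (2,4)
Step 17: at (2,4) dir=down — LOOP DETECTED (seen before)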